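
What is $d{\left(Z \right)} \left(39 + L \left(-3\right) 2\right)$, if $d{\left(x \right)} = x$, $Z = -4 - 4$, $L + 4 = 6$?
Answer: $-216$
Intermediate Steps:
$L = 2$ ($L = -4 + 6 = 2$)
$Z = -8$ ($Z = -4 - 4 = -8$)
$d{\left(Z \right)} \left(39 + L \left(-3\right) 2\right) = - 8 \left(39 + 2 \left(-3\right) 2\right) = - 8 \left(39 - 12\right) = \left(-8\right) 27 = -216$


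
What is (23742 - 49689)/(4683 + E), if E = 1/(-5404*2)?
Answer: -280435176/50613863 ≈ -5.5407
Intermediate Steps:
E = -1/10808 (E = 1/(-10808) = -1/10808 ≈ -9.2524e-5)
(23742 - 49689)/(4683 + E) = (23742 - 49689)/(4683 - 1/10808) = -25947/50613863/10808 = -25947*10808/50613863 = -280435176/50613863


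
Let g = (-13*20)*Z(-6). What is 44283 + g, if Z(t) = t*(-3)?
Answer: 39603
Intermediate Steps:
Z(t) = -3*t
g = -4680 (g = (-13*20)*(-3*(-6)) = -260*18 = -4680)
44283 + g = 44283 - 4680 = 39603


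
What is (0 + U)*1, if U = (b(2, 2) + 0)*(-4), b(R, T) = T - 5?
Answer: 12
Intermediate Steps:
b(R, T) = -5 + T
U = 12 (U = ((-5 + 2) + 0)*(-4) = (-3 + 0)*(-4) = -3*(-4) = 12)
(0 + U)*1 = (0 + 12)*1 = 12*1 = 12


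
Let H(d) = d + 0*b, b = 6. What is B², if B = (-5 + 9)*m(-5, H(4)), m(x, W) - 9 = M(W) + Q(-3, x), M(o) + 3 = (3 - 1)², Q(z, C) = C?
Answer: 400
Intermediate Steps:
H(d) = d (H(d) = d + 0*6 = d + 0 = d)
M(o) = 1 (M(o) = -3 + (3 - 1)² = -3 + 2² = -3 + 4 = 1)
m(x, W) = 10 + x (m(x, W) = 9 + (1 + x) = 10 + x)
B = 20 (B = (-5 + 9)*(10 - 5) = 4*5 = 20)
B² = 20² = 400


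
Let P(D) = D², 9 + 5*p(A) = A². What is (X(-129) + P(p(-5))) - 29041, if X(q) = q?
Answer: -728994/25 ≈ -29160.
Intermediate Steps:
p(A) = -9/5 + A²/5
(X(-129) + P(p(-5))) - 29041 = (-129 + (-9/5 + (⅕)*(-5)²)²) - 29041 = (-129 + (-9/5 + (⅕)*25)²) - 29041 = (-129 + (-9/5 + 5)²) - 29041 = (-129 + (16/5)²) - 29041 = (-129 + 256/25) - 29041 = -2969/25 - 29041 = -728994/25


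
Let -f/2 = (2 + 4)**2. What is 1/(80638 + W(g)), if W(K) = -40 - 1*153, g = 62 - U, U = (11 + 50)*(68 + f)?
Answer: 1/80445 ≈ 1.2431e-5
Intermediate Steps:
f = -72 (f = -2*(2 + 4)**2 = -2*6**2 = -2*36 = -72)
U = -244 (U = (11 + 50)*(68 - 72) = 61*(-4) = -244)
g = 306 (g = 62 - 1*(-244) = 62 + 244 = 306)
W(K) = -193 (W(K) = -40 - 153 = -193)
1/(80638 + W(g)) = 1/(80638 - 193) = 1/80445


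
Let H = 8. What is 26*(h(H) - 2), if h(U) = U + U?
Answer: 364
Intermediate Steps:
h(U) = 2*U
26*(h(H) - 2) = 26*(2*8 - 2) = 26*(16 - 2) = 26*14 = 364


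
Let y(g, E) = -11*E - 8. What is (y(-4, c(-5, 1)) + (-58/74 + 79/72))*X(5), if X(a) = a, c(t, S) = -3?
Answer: 337175/2664 ≈ 126.57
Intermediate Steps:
y(g, E) = -8 - 11*E
(y(-4, c(-5, 1)) + (-58/74 + 79/72))*X(5) = ((-8 - 11*(-3)) + (-58/74 + 79/72))*5 = ((-8 + 33) + (-58*1/74 + 79*(1/72)))*5 = (25 + (-29/37 + 79/72))*5 = (25 + 835/2664)*5 = (67435/2664)*5 = 337175/2664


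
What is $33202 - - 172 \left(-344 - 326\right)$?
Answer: $-82038$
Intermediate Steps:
$33202 - - 172 \left(-344 - 326\right) = 33202 - \left(-172\right) \left(-670\right) = 33202 - 115240 = -82038$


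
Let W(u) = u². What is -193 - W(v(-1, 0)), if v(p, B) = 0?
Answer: -193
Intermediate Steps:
-193 - W(v(-1, 0)) = -193 - 1*0² = -193 - 1*0 = -193 + 0 = -193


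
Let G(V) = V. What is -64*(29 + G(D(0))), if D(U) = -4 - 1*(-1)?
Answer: -1664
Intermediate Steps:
D(U) = -3 (D(U) = -4 + 1 = -3)
-64*(29 + G(D(0))) = -64*(29 - 3) = -64*26 = -1664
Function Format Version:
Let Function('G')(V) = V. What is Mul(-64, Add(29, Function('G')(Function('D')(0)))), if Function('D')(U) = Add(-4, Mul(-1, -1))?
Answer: -1664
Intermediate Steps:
Function('D')(U) = -3 (Function('D')(U) = Add(-4, 1) = -3)
Mul(-64, Add(29, Function('G')(Function('D')(0)))) = Mul(-64, Add(29, -3)) = Mul(-64, 26) = -1664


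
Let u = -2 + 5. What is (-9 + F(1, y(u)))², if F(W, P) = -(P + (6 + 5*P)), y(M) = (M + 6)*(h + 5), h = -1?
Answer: 53361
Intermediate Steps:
u = 3
y(M) = 24 + 4*M (y(M) = (M + 6)*(-1 + 5) = (6 + M)*4 = 24 + 4*M)
F(W, P) = -6 - 6*P (F(W, P) = -(6 + 6*P) = -6 - 6*P)
(-9 + F(1, y(u)))² = (-9 + (-6 - 6*(24 + 4*3)))² = (-9 + (-6 - 6*(24 + 12)))² = (-9 + (-6 - 6*36))² = (-9 + (-6 - 216))² = (-9 - 222)² = (-231)² = 53361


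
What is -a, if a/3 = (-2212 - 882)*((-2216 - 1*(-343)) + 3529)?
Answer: 15370992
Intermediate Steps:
a = -15370992 (a = 3*((-2212 - 882)*((-2216 - 1*(-343)) + 3529)) = 3*(-3094*((-2216 + 343) + 3529)) = 3*(-3094*(-1873 + 3529)) = 3*(-3094*1656) = 3*(-5123664) = -15370992)
-a = -1*(-15370992) = 15370992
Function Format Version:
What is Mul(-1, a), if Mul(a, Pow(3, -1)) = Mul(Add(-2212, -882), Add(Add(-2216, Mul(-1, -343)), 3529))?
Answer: 15370992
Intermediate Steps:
a = -15370992 (a = Mul(3, Mul(Add(-2212, -882), Add(Add(-2216, Mul(-1, -343)), 3529))) = Mul(3, Mul(-3094, Add(Add(-2216, 343), 3529))) = Mul(3, Mul(-3094, Add(-1873, 3529))) = Mul(3, Mul(-3094, 1656)) = Mul(3, -5123664) = -15370992)
Mul(-1, a) = Mul(-1, -15370992) = 15370992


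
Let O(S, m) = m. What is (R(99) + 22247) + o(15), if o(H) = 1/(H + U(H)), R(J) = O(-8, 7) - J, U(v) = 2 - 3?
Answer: 310171/14 ≈ 22155.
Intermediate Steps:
U(v) = -1
R(J) = 7 - J
o(H) = 1/(-1 + H) (o(H) = 1/(H - 1) = 1/(-1 + H))
(R(99) + 22247) + o(15) = ((7 - 1*99) + 22247) + 1/(-1 + 15) = ((7 - 99) + 22247) + 1/14 = (-92 + 22247) + 1/14 = 22155 + 1/14 = 310171/14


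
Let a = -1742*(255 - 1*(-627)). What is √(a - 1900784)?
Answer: 2*I*√859307 ≈ 1854.0*I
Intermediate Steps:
a = -1536444 (a = -1742*(255 + 627) = -1742*882 = -1536444)
√(a - 1900784) = √(-1536444 - 1900784) = √(-3437228) = 2*I*√859307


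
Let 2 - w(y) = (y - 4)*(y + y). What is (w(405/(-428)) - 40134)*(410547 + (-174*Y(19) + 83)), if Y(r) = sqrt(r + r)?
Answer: -754866781116635/45796 + 319866595023*sqrt(38)/45796 ≈ -1.6440e+10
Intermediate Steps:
w(y) = 2 - 2*y*(-4 + y) (w(y) = 2 - (y - 4)*(y + y) = 2 - (-4 + y)*2*y = 2 - 2*y*(-4 + y))
Y(r) = sqrt(2)*sqrt(r) (Y(r) = sqrt(2*r) = sqrt(2)*sqrt(r))
(w(405/(-428)) - 40134)*(410547 + (-174*Y(19) + 83)) = ((2 - 2*(405/(-428))**2 + 8*(405/(-428))) - 40134)*(410547 + (-174*sqrt(2)*sqrt(19) + 83)) = ((2 - 2*(405*(-1/428))**2 + 8*(405*(-1/428))) - 40134)*(410547 + (-174*sqrt(38) + 83)) = ((2 - 2*(-405/428)**2 + 8*(-405/428)) - 40134)*(410547 + (83 - 174*sqrt(38))) = ((2 - 2*164025/183184 - 810/107) - 40134)*(410630 - 174*sqrt(38)) = ((2 - 164025/91592 - 810/107) - 40134)*(410630 - 174*sqrt(38)) = (-674201/91592 - 40134)*(410630 - 174*sqrt(38)) = -3676627529*(410630 - 174*sqrt(38))/91592 = -754866781116635/45796 + 319866595023*sqrt(38)/45796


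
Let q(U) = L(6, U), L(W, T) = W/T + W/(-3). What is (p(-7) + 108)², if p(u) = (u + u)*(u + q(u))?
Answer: 60516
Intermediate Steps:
L(W, T) = -W/3 + W/T (L(W, T) = W/T + W*(-⅓) = W/T - W/3 = -W/3 + W/T)
q(U) = -2 + 6/U (q(U) = -⅓*6 + 6/U = -2 + 6/U)
p(u) = 2*u*(-2 + u + 6/u) (p(u) = (u + u)*(u + (-2 + 6/u)) = (2*u)*(-2 + u + 6/u) = 2*u*(-2 + u + 6/u))
(p(-7) + 108)² = ((12 + 2*(-7)*(-2 - 7)) + 108)² = ((12 + 2*(-7)*(-9)) + 108)² = ((12 + 126) + 108)² = (138 + 108)² = 246² = 60516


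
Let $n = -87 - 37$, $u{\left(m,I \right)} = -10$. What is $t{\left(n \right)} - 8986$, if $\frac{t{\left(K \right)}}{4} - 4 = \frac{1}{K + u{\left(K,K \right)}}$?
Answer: $- \frac{600992}{67} \approx -8970.0$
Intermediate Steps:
$n = -124$ ($n = -87 - 37 = -124$)
$t{\left(K \right)} = 16 + \frac{4}{-10 + K}$ ($t{\left(K \right)} = 16 + \frac{4}{K - 10} = 16 + \frac{4}{-10 + K}$)
$t{\left(n \right)} - 8986 = \frac{4 \left(-39 + 4 \left(-124\right)\right)}{-10 - 124} - 8986 = \frac{4 \left(-39 - 496\right)}{-134} - 8986 = 4 \left(- \frac{1}{134}\right) \left(-535\right) - 8986 = \frac{1070}{67} - 8986 = - \frac{600992}{67}$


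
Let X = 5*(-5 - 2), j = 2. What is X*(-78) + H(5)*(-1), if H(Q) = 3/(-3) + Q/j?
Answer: 5457/2 ≈ 2728.5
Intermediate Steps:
H(Q) = -1 + Q/2 (H(Q) = 3/(-3) + Q/2 = 3*(-⅓) + Q*(½) = -1 + Q/2)
X = -35 (X = 5*(-7) = -35)
X*(-78) + H(5)*(-1) = -35*(-78) + (-1 + (½)*5)*(-1) = 2730 + (-1 + 5/2)*(-1) = 2730 + (3/2)*(-1) = 2730 - 3/2 = 5457/2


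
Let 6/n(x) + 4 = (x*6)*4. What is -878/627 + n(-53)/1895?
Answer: -96501151/68913570 ≈ -1.4003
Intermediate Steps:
n(x) = 6/(-4 + 24*x) (n(x) = 6/(-4 + (x*6)*4) = 6/(-4 + (6*x)*4) = 6/(-4 + 24*x))
-878/627 + n(-53)/1895 = -878/627 + (3/(2*(-1 + 6*(-53))))/1895 = -878*1/627 + (3/(2*(-1 - 318)))*(1/1895) = -878/627 + ((3/2)/(-319))*(1/1895) = -878/627 + ((3/2)*(-1/319))*(1/1895) = -878/627 - 3/638*1/1895 = -878/627 - 3/1209010 = -96501151/68913570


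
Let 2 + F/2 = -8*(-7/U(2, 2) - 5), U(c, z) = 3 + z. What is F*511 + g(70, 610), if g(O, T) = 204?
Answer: 252432/5 ≈ 50486.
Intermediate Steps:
F = 492/5 (F = -4 + 2*(-8*(-7/(3 + 2) - 5)) = -4 + 2*(-8*(-7/5 - 5)) = -4 + 2*(-8*(-32/5)) = -4 + 2*(256/5) = -4 + 512/5 = 492/5 ≈ 98.400)
F*511 + g(70, 610) = (492/5)*511 + 204 = 251412/5 + 204 = 252432/5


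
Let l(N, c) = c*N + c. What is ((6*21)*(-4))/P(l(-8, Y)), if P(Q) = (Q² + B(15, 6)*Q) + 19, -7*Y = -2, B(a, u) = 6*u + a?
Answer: 504/79 ≈ 6.3797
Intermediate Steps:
B(a, u) = a + 6*u
Y = 2/7 (Y = -⅐*(-2) = 2/7 ≈ 0.28571)
l(N, c) = c + N*c (l(N, c) = N*c + c = c + N*c)
P(Q) = 19 + Q² + 51*Q (P(Q) = (Q² + (15 + 6*6)*Q) + 19 = (Q² + (15 + 36)*Q) + 19 = (Q² + 51*Q) + 19 = 19 + Q² + 51*Q)
((6*21)*(-4))/P(l(-8, Y)) = ((6*21)*(-4))/(19 + (2*(1 - 8)/7)² + 51*(2*(1 - 8)/7)) = (126*(-4))/(19 + ((2/7)*(-7))² + 51*((2/7)*(-7))) = -504/(19 + (-2)² + 51*(-2)) = -504/(19 + 4 - 102) = -504/(-79) = -504*(-1/79) = 504/79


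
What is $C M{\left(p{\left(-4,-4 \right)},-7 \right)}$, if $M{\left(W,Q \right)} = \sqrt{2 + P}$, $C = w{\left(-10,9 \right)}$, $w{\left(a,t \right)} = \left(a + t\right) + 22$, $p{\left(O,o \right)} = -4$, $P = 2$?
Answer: $42$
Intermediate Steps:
$w{\left(a,t \right)} = 22 + a + t$
$C = 21$ ($C = 22 - 10 + 9 = 21$)
$M{\left(W,Q \right)} = 2$ ($M{\left(W,Q \right)} = \sqrt{2 + 2} = \sqrt{4} = 2$)
$C M{\left(p{\left(-4,-4 \right)},-7 \right)} = 21 \cdot 2 = 42$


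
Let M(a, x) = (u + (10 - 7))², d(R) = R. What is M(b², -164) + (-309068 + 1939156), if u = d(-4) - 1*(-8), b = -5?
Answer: 1630137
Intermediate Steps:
u = 4 (u = -4 - 1*(-8) = -4 + 8 = 4)
M(a, x) = 49 (M(a, x) = (4 + (10 - 7))² = (4 + 3)² = 7² = 49)
M(b², -164) + (-309068 + 1939156) = 49 + (-309068 + 1939156) = 49 + 1630088 = 1630137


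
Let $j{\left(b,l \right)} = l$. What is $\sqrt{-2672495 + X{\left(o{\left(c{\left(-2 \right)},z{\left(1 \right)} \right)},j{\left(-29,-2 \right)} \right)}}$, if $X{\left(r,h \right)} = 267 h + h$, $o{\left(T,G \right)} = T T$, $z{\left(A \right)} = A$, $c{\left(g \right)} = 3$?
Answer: $i \sqrt{2673031} \approx 1634.9 i$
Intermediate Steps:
$o{\left(T,G \right)} = T^{2}$
$X{\left(r,h \right)} = 268 h$
$\sqrt{-2672495 + X{\left(o{\left(c{\left(-2 \right)},z{\left(1 \right)} \right)},j{\left(-29,-2 \right)} \right)}} = \sqrt{-2672495 + 268 \left(-2\right)} = \sqrt{-2672495 - 536} = \sqrt{-2673031} = i \sqrt{2673031}$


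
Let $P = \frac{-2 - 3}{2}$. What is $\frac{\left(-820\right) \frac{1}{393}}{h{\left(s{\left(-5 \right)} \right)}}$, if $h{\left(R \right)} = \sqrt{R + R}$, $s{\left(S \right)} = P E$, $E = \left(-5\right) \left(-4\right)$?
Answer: $\frac{82 i}{393} \approx 0.20865 i$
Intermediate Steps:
$E = 20$
$P = - \frac{5}{2}$ ($P = \left(-2 - 3\right) \frac{1}{2} = \left(-5\right) \frac{1}{2} = - \frac{5}{2} \approx -2.5$)
$s{\left(S \right)} = -50$ ($s{\left(S \right)} = \left(- \frac{5}{2}\right) 20 = -50$)
$h{\left(R \right)} = \sqrt{2} \sqrt{R}$ ($h{\left(R \right)} = \sqrt{2 R} = \sqrt{2} \sqrt{R}$)
$\frac{\left(-820\right) \frac{1}{393}}{h{\left(s{\left(-5 \right)} \right)}} = \frac{\left(-820\right) \frac{1}{393}}{\sqrt{2} \sqrt{-50}} = \frac{\left(-820\right) \frac{1}{393}}{\sqrt{2} \cdot 5 i \sqrt{2}} = - \frac{820}{393 \cdot 10 i} = - \frac{820 \left(- \frac{i}{10}\right)}{393} = \frac{82 i}{393}$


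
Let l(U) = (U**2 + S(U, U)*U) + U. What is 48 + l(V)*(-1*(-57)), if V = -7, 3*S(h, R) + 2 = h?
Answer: 3639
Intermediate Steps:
S(h, R) = -2/3 + h/3
l(U) = U + U**2 + U*(-2/3 + U/3) (l(U) = (U**2 + (-2/3 + U/3)*U) + U = (U**2 + U*(-2/3 + U/3)) + U = U + U**2 + U*(-2/3 + U/3))
48 + l(V)*(-1*(-57)) = 48 + ((1/3)*(-7)*(1 + 4*(-7)))*(-1*(-57)) = 48 + ((1/3)*(-7)*(1 - 28))*57 = 48 + ((1/3)*(-7)*(-27))*57 = 48 + 63*57 = 48 + 3591 = 3639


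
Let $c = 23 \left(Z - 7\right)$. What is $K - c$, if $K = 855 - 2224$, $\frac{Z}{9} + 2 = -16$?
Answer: $2518$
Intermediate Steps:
$Z = -162$ ($Z = -18 + 9 \left(-16\right) = -18 - 144 = -162$)
$c = -3887$ ($c = 23 \left(-162 - 7\right) = 23 \left(-169\right) = -3887$)
$K = -1369$
$K - c = -1369 - -3887 = -1369 + 3887 = 2518$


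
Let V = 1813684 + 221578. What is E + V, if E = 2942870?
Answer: 4978132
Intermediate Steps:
V = 2035262
E + V = 2942870 + 2035262 = 4978132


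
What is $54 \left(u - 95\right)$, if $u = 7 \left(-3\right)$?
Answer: $-6264$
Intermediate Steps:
$u = -21$
$54 \left(u - 95\right) = 54 \left(-21 - 95\right) = 54 \left(-116\right) = -6264$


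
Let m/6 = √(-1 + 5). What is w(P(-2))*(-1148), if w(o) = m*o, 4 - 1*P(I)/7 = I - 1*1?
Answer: -675024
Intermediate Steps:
m = 12 (m = 6*√(-1 + 5) = 6*√4 = 6*2 = 12)
P(I) = 35 - 7*I (P(I) = 28 - 7*(I - 1*1) = 28 - 7*(I - 1) = 28 - 7*(-1 + I) = 28 + (7 - 7*I) = 35 - 7*I)
w(o) = 12*o
w(P(-2))*(-1148) = (12*(35 - 7*(-2)))*(-1148) = (12*(35 + 14))*(-1148) = (12*49)*(-1148) = 588*(-1148) = -675024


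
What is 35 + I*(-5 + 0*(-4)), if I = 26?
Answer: -95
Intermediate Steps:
35 + I*(-5 + 0*(-4)) = 35 + 26*(-5 + 0*(-4)) = 35 + 26*(-5 + 0) = 35 + 26*(-5) = 35 - 130 = -95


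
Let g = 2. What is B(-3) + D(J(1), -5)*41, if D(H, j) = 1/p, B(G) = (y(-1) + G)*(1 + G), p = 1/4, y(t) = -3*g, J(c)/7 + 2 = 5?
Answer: 182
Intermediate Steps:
J(c) = 21 (J(c) = -14 + 7*5 = -14 + 35 = 21)
y(t) = -6 (y(t) = -3*2 = -6)
p = 1/4 ≈ 0.25000
B(G) = (1 + G)*(-6 + G) (B(G) = (-6 + G)*(1 + G) = (1 + G)*(-6 + G))
D(H, j) = 4 (D(H, j) = 1/(1/4) = 4)
B(-3) + D(J(1), -5)*41 = (-6 + (-3)**2 - 5*(-3)) + 4*41 = (-6 + 9 + 15) + 164 = 18 + 164 = 182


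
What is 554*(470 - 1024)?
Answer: -306916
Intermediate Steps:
554*(470 - 1024) = 554*(-554) = -306916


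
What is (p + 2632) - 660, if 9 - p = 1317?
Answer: 664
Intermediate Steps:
p = -1308 (p = 9 - 1*1317 = 9 - 1317 = -1308)
(p + 2632) - 660 = (-1308 + 2632) - 660 = 1324 - 660 = 664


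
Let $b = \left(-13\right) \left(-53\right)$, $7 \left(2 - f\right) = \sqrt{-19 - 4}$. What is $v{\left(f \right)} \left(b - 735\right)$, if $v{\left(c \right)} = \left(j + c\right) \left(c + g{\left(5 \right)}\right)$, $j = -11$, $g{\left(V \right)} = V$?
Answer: $\frac{143060}{49} - \frac{92 i \sqrt{23}}{7} \approx 2919.6 - 63.031 i$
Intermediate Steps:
$f = 2 - \frac{i \sqrt{23}}{7}$ ($f = 2 - \frac{\sqrt{-19 - 4}}{7} = 2 - \frac{\sqrt{-23}}{7} = 2 - \frac{i \sqrt{23}}{7} \approx 2.0 - 0.68512 i$)
$v{\left(c \right)} = \left(-11 + c\right) \left(5 + c\right)$ ($v{\left(c \right)} = \left(-11 + c\right) \left(c + 5\right) = \left(-11 + c\right) \left(5 + c\right)$)
$b = 689$
$v{\left(f \right)} \left(b - 735\right) = \left(-55 + \left(2 - \frac{i \sqrt{23}}{7}\right)^{2} - 6 \left(2 - \frac{i \sqrt{23}}{7}\right)\right) \left(689 - 735\right) = \left(-55 + \left(2 - \frac{i \sqrt{23}}{7}\right)^{2} - \left(12 - \frac{6 i \sqrt{23}}{7}\right)\right) \left(-46\right) = \left(-67 + \left(2 - \frac{i \sqrt{23}}{7}\right)^{2} + \frac{6 i \sqrt{23}}{7}\right) \left(-46\right) = 3082 - 46 \left(2 - \frac{i \sqrt{23}}{7}\right)^{2} - \frac{276 i \sqrt{23}}{7}$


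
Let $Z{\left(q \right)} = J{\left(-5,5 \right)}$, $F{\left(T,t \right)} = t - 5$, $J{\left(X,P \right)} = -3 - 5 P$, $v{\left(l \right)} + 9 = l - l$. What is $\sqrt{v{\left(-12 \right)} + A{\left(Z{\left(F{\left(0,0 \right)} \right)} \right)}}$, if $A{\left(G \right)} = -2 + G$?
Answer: $i \sqrt{39} \approx 6.245 i$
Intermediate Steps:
$v{\left(l \right)} = -9$ ($v{\left(l \right)} = -9 + \left(l - l\right) = -9 + 0 = -9$)
$F{\left(T,t \right)} = -5 + t$ ($F{\left(T,t \right)} = t - 5 = -5 + t$)
$Z{\left(q \right)} = -28$ ($Z{\left(q \right)} = -3 - 25 = -28$)
$\sqrt{v{\left(-12 \right)} + A{\left(Z{\left(F{\left(0,0 \right)} \right)} \right)}} = \sqrt{-9 - 30} = \sqrt{-39} = i \sqrt{39}$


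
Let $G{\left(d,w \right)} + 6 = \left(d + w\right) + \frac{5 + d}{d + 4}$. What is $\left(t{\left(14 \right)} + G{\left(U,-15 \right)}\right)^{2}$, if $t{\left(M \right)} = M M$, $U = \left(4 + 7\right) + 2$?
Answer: $\frac{10329796}{289} \approx 35743.0$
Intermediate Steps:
$U = 13$ ($U = 11 + 2 = 13$)
$t{\left(M \right)} = M^{2}$
$G{\left(d,w \right)} = -6 + d + w + \frac{5 + d}{4 + d}$ ($G{\left(d,w \right)} = -6 + \left(\left(d + w\right) + \frac{5 + d}{d + 4}\right) = -6 + \left(\left(d + w\right) + \frac{5 + d}{4 + d}\right) = -6 + \left(d + w + \frac{5 + d}{4 + d}\right) = -6 + d + w + \frac{5 + d}{4 + d}$)
$\left(t{\left(14 \right)} + G{\left(U,-15 \right)}\right)^{2} = \left(14^{2} + \frac{-19 + 13^{2} - 13 + 4 \left(-15\right) + 13 \left(-15\right)}{4 + 13}\right)^{2} = \left(196 + \frac{-19 + 169 - 13 - 60 - 195}{17}\right)^{2} = \left(196 + \frac{1}{17} \left(-118\right)\right)^{2} = \left(196 - \frac{118}{17}\right)^{2} = \left(\frac{3214}{17}\right)^{2} = \frac{10329796}{289}$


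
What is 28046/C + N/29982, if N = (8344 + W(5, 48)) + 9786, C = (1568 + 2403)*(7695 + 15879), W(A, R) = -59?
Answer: 4948858843/8206683034 ≈ 0.60303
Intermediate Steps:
C = 93612354 (C = 3971*23574 = 93612354)
N = 18071 (N = (8344 - 59) + 9786 = 8285 + 9786 = 18071)
28046/C + N/29982 = 28046/93612354 + 18071/29982 = 28046*(1/93612354) + 18071*(1/29982) = 14023/46806177 + 18071/29982 = 4948858843/8206683034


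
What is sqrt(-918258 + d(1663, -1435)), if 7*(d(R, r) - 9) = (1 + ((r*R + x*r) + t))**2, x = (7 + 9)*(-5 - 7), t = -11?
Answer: sqrt(31191098912974)/7 ≈ 7.9784e+5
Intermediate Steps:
x = -192 (x = 16*(-12) = -192)
d(R, r) = 9 + (-10 - 192*r + R*r)**2/7 (d(R, r) = 9 + (1 + ((r*R - 192*r) - 11))**2/7 = 9 + (1 + ((R*r - 192*r) - 11))**2/7 = 9 + (1 + ((-192*r + R*r) - 11))**2/7 = 9 + (1 + (-11 - 192*r + R*r))**2/7 = 9 + (-10 - 192*r + R*r)**2/7)
sqrt(-918258 + d(1663, -1435)) = sqrt(-918258 + (9 + (-10 - 192*(-1435) + 1663*(-1435))**2/7)) = sqrt(-918258 + (9 + (-10 + 275520 - 2386405)**2/7)) = sqrt(-918258 + (9 + (1/7)*(-2110895)**2)) = sqrt(-918258 + (9 + (1/7)*4455877701025)) = sqrt(-918258 + (9 + 4455877701025/7)) = sqrt(-918258 + 4455877701088/7) = sqrt(4455871273282/7) = sqrt(31191098912974)/7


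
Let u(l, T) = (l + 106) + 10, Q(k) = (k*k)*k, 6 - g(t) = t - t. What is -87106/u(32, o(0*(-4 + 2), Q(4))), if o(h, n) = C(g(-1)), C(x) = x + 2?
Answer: -43553/74 ≈ -588.55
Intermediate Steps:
g(t) = 6 (g(t) = 6 - (t - t) = 6 - 1*0 = 6 + 0 = 6)
C(x) = 2 + x
Q(k) = k³ (Q(k) = k²*k = k³)
o(h, n) = 8 (o(h, n) = 2 + 6 = 8)
u(l, T) = 116 + l (u(l, T) = (106 + l) + 10 = 116 + l)
-87106/u(32, o(0*(-4 + 2), Q(4))) = -87106/(116 + 32) = -87106/148 = -87106*1/148 = -43553/74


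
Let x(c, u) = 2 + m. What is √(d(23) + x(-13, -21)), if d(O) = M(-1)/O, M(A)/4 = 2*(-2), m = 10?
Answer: 2*√1495/23 ≈ 3.3622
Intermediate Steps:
M(A) = -16 (M(A) = 4*(2*(-2)) = 4*(-4) = -16)
x(c, u) = 12 (x(c, u) = 2 + 10 = 12)
d(O) = -16/O
√(d(23) + x(-13, -21)) = √(-16/23 + 12) = √(260/23) = 2*√1495/23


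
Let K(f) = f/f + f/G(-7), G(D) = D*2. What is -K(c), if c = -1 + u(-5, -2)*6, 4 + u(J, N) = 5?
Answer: -9/14 ≈ -0.64286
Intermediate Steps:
u(J, N) = 1 (u(J, N) = -4 + 5 = 1)
c = 5 (c = -1 + 1*6 = -1 + 6 = 5)
G(D) = 2*D
K(f) = 1 - f/14 (K(f) = f/f + f/((2*(-7))) = 1 + f/(-14) = 1 + f*(-1/14) = 1 - f/14)
-K(c) = -(1 - 1/14*5) = -(1 - 5/14) = -1*9/14 = -9/14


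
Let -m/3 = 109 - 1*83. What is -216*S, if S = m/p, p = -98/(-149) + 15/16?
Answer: 40165632/3803 ≈ 10562.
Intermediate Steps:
m = -78 (m = -3*(109 - 1*83) = -3*(109 - 83) = -3*26 = -78)
p = 3803/2384 (p = -98*(-1/149) + 15*(1/16) = 98/149 + 15/16 = 3803/2384 ≈ 1.5952)
S = -185952/3803 (S = -78/3803/2384 = -78*2384/3803 = -185952/3803 ≈ -48.896)
-216*S = -216*(-185952/3803) = 40165632/3803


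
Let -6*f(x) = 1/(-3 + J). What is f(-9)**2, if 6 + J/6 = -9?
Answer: 1/311364 ≈ 3.2117e-6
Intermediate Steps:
J = -90 (J = -36 + 6*(-9) = -36 - 54 = -90)
f(x) = 1/558 (f(x) = -1/(6*(-3 - 90)) = -1/6/(-93) = -1/6*(-1/93) = 1/558)
f(-9)**2 = (1/558)**2 = 1/311364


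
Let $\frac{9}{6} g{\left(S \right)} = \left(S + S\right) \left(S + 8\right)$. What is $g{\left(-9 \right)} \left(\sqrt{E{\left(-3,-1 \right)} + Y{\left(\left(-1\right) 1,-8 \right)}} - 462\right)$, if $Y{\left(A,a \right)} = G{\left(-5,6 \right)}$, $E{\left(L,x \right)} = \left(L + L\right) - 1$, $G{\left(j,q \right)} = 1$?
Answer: $-5544 + 12 i \sqrt{6} \approx -5544.0 + 29.394 i$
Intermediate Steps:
$E{\left(L,x \right)} = -1 + 2 L$ ($E{\left(L,x \right)} = 2 L - 1 = -1 + 2 L$)
$Y{\left(A,a \right)} = 1$
$g{\left(S \right)} = \frac{4 S \left(8 + S\right)}{3}$ ($g{\left(S \right)} = \frac{2 \left(S + S\right) \left(S + 8\right)}{3} = \frac{2 \cdot 2 S \left(8 + S\right)}{3} = \frac{4 S \left(8 + S\right)}{3}$)
$g{\left(-9 \right)} \left(\sqrt{E{\left(-3,-1 \right)} + Y{\left(\left(-1\right) 1,-8 \right)}} - 462\right) = \frac{4}{3} \left(-9\right) \left(8 - 9\right) \left(\sqrt{\left(-1 + 2 \left(-3\right)\right) + 1} - 462\right) = \frac{4}{3} \left(-9\right) \left(-1\right) \left(\sqrt{\left(-1 - 6\right) + 1} - 462\right) = 12 \left(\sqrt{-7 + 1} - 462\right) = 12 \left(\sqrt{-6} - 462\right) = 12 \left(i \sqrt{6} - 462\right) = 12 \left(-462 + i \sqrt{6}\right) = -5544 + 12 i \sqrt{6}$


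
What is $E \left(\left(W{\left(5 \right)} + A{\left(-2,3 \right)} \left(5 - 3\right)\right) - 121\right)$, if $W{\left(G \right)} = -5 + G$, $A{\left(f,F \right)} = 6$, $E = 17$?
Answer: $-1853$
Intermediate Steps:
$E \left(\left(W{\left(5 \right)} + A{\left(-2,3 \right)} \left(5 - 3\right)\right) - 121\right) = 17 \left(\left(\left(-5 + 5\right) + 6 \left(5 - 3\right)\right) - 121\right) = 17 \left(\left(0 + 6 \cdot 2\right) - 121\right) = 17 \left(\left(0 + 12\right) - 121\right) = 17 \left(12 - 121\right) = 17 \left(-109\right) = -1853$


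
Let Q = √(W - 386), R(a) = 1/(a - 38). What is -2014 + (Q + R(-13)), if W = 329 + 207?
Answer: -102715/51 + 5*√6 ≈ -2001.8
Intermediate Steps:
W = 536
R(a) = 1/(-38 + a)
Q = 5*√6 (Q = √(536 - 386) = √150 = 5*√6 ≈ 12.247)
-2014 + (Q + R(-13)) = -2014 + (5*√6 + 1/(-38 - 13)) = -2014 + (5*√6 + 1/(-51)) = -2014 + (5*√6 - 1/51) = -2014 + (-1/51 + 5*√6) = -102715/51 + 5*√6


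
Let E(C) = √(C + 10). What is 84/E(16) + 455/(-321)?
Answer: -455/321 + 42*√26/13 ≈ 15.056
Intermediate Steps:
E(C) = √(10 + C)
84/E(16) + 455/(-321) = 84/(√(10 + 16)) + 455/(-321) = 84/(√26) + 455*(-1/321) = 84*(√26/26) - 455/321 = 42*√26/13 - 455/321 = -455/321 + 42*√26/13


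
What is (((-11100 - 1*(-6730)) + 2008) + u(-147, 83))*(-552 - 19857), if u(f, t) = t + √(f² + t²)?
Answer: 46512111 - 20409*√28498 ≈ 4.3067e+7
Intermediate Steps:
(((-11100 - 1*(-6730)) + 2008) + u(-147, 83))*(-552 - 19857) = (((-11100 - 1*(-6730)) + 2008) + (83 + √((-147)² + 83²)))*(-552 - 19857) = (((-11100 + 6730) + 2008) + (83 + √(21609 + 6889)))*(-20409) = ((-4370 + 2008) + (83 + √28498))*(-20409) = (-2362 + (83 + √28498))*(-20409) = (-2279 + √28498)*(-20409) = 46512111 - 20409*√28498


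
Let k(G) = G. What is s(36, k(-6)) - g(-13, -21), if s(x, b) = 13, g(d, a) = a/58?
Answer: 775/58 ≈ 13.362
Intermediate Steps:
g(d, a) = a/58 (g(d, a) = a*(1/58) = a/58)
s(36, k(-6)) - g(-13, -21) = 13 - (-21)/58 = 13 - 1*(-21/58) = 13 + 21/58 = 775/58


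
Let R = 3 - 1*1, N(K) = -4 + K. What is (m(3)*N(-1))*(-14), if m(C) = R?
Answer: 140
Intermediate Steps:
R = 2 (R = 3 - 1 = 2)
m(C) = 2
(m(3)*N(-1))*(-14) = (2*(-4 - 1))*(-14) = (2*(-5))*(-14) = -10*(-14) = 140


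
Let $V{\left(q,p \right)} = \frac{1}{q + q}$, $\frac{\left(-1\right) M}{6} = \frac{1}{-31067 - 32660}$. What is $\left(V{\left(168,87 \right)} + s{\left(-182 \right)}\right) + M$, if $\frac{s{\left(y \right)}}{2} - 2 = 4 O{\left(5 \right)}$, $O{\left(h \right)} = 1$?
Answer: $\frac{257013007}{21412272} \approx 12.003$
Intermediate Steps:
$M = \frac{6}{63727}$ ($M = - \frac{6}{-31067 - 32660} = - \frac{6}{-63727} = \left(-6\right) \left(- \frac{1}{63727}\right) = \frac{6}{63727} \approx 9.4152 \cdot 10^{-5}$)
$s{\left(y \right)} = 12$ ($s{\left(y \right)} = 4 + 2 \cdot 4 \cdot 1 = 4 + 2 \cdot 4 = 4 + 8 = 12$)
$V{\left(q,p \right)} = \frac{1}{2 q}$
$\left(V{\left(168,87 \right)} + s{\left(-182 \right)}\right) + M = \left(\frac{1}{2 \cdot 168} + 12\right) + \frac{6}{63727} = \left(\frac{1}{2} \cdot \frac{1}{168} + 12\right) + \frac{6}{63727} = \left(\frac{1}{336} + 12\right) + \frac{6}{63727} = \frac{4033}{336} + \frac{6}{63727} = \frac{257013007}{21412272}$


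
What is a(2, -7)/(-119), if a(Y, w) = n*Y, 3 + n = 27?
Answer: -48/119 ≈ -0.40336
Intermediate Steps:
n = 24 (n = -3 + 27 = 24)
a(Y, w) = 24*Y
a(2, -7)/(-119) = (24*2)/(-119) = 48*(-1/119) = -48/119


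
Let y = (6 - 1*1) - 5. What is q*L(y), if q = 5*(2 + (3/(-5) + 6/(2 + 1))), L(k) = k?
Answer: 0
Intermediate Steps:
y = 0 (y = (6 - 1) - 5 = 5 - 5 = 0)
q = 17 (q = 5*(2 + (3*(-⅕) + 6/3)) = 5*(2 + (-⅗ + 6*(⅓))) = 5*(2 + (-⅗ + 2)) = 5*(2 + 7/5) = 5*(17/5) = 17)
q*L(y) = 17*0 = 0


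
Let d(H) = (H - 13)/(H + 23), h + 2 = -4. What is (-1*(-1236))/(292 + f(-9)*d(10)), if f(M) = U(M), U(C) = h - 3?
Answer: 13596/3221 ≈ 4.2210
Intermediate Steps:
h = -6 (h = -2 - 4 = -6)
d(H) = (-13 + H)/(23 + H)
U(C) = -9 (U(C) = -6 - 3 = -9)
f(M) = -9
(-1*(-1236))/(292 + f(-9)*d(10)) = (-1*(-1236))/(292 - 9*(-13 + 10)/(23 + 10)) = 1236/(292 - 9*(-3)/33) = 1236/(292 - 3*(-3)/11) = 1236/(292 - 9*(-1/11)) = 1236/(292 + 9/11) = 1236/(3221/11) = 1236*(11/3221) = 13596/3221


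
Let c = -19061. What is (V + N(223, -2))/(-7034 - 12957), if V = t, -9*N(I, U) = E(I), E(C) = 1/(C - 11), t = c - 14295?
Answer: 63643249/38142828 ≈ 1.6686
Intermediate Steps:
t = -33356 (t = -19061 - 14295 = -33356)
E(C) = 1/(-11 + C)
N(I, U) = -1/(9*(-11 + I))
V = -33356
(V + N(223, -2))/(-7034 - 12957) = (-33356 - 1/(-99 + 9*223))/(-7034 - 12957) = (-33356 - 1/(-99 + 2007))/(-19991) = (-33356 - 1/1908)*(-1/19991) = -63643249/1908*(-1/19991) = 63643249/38142828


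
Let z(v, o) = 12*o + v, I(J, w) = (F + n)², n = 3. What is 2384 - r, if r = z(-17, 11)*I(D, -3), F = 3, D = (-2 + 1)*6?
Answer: -1756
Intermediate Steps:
D = -6 (D = -1*6 = -6)
I(J, w) = 36 (I(J, w) = (3 + 3)² = 6² = 36)
z(v, o) = v + 12*o
r = 4140 (r = (-17 + 12*11)*36 = (-17 + 132)*36 = 115*36 = 4140)
2384 - r = 2384 - 1*4140 = 2384 - 4140 = -1756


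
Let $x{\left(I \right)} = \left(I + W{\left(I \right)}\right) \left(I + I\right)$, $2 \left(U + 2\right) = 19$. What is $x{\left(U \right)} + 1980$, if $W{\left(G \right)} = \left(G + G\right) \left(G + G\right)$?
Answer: $\frac{10935}{2} \approx 5467.5$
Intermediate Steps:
$U = \frac{15}{2}$ ($U = -2 + \frac{1}{2} \cdot 19 = -2 + \frac{19}{2} = \frac{15}{2} \approx 7.5$)
$W{\left(G \right)} = 4 G^{2}$ ($W{\left(G \right)} = 2 G 2 G = 4 G^{2}$)
$x{\left(I \right)} = 2 I \left(I + 4 I^{2}\right)$ ($x{\left(I \right)} = \left(I + 4 I^{2}\right) \left(I + I\right) = \left(I + 4 I^{2}\right) 2 I = 2 I \left(I + 4 I^{2}\right)$)
$x{\left(U \right)} + 1980 = \left(\frac{15}{2}\right)^{2} \left(2 + 8 \cdot \frac{15}{2}\right) + 1980 = \frac{225 \left(2 + 60\right)}{4} + 1980 = \frac{225}{4} \cdot 62 + 1980 = \frac{6975}{2} + 1980 = \frac{10935}{2}$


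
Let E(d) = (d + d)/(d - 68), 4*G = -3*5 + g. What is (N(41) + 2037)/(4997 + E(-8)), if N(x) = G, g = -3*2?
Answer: 51471/126596 ≈ 0.40658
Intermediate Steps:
g = -6
G = -21/4 (G = (-3*5 - 6)/4 = (-15 - 6)/4 = (¼)*(-21) = -21/4 ≈ -5.2500)
N(x) = -21/4
E(d) = 2*d/(-68 + d) (E(d) = (2*d)/(-68 + d) = 2*d/(-68 + d))
(N(41) + 2037)/(4997 + E(-8)) = (-21/4 + 2037)/(4997 + 2*(-8)/(-68 - 8)) = 8127/(4*(4997 + 2*(-8)/(-76))) = 8127/(4*(4997 + 2*(-8)*(-1/76))) = 8127/(4*(4997 + 4/19)) = 8127/(4*(94947/19)) = (8127/4)*(19/94947) = 51471/126596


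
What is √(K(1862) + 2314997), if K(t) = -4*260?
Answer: √2313957 ≈ 1521.2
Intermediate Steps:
K(t) = -1040
√(K(1862) + 2314997) = √(-1040 + 2314997) = √2313957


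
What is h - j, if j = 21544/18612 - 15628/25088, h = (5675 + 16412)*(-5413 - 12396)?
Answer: -11479298995678649/29183616 ≈ -3.9335e+8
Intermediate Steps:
h = -393347383 (h = 22087*(-17809) = -393347383)
j = 15601721/29183616 (j = 21544*(1/18612) - 15628*1/25088 = 5386/4653 - 3907/6272 = 15601721/29183616 ≈ 0.53461)
h - j = -393347383 - 1*15601721/29183616 = -393347383 - 15601721/29183616 = -11479298995678649/29183616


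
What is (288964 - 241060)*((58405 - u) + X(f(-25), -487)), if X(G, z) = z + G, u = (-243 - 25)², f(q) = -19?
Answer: -667063200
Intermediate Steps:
u = 71824 (u = (-268)² = 71824)
X(G, z) = G + z
(288964 - 241060)*((58405 - u) + X(f(-25), -487)) = (288964 - 241060)*((58405 - 1*71824) + (-19 - 487)) = 47904*((58405 - 71824) - 506) = 47904*(-13419 - 506) = 47904*(-13925) = -667063200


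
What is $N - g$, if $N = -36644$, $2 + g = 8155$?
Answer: $-44797$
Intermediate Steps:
$g = 8153$ ($g = -2 + 8155 = 8153$)
$N - g = -36644 - 8153 = -44797$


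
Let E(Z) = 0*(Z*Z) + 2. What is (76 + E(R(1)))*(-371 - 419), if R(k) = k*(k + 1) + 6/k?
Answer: -61620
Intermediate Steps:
R(k) = 6/k + k*(1 + k) (R(k) = k*(1 + k) + 6/k = 6/k + k*(1 + k))
E(Z) = 2 (E(Z) = 0*Z² + 2 = 0 + 2 = 2)
(76 + E(R(1)))*(-371 - 419) = (76 + 2)*(-371 - 419) = 78*(-790) = -61620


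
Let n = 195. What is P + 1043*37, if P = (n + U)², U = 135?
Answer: 147491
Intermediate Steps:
P = 108900 (P = (195 + 135)² = 330² = 108900)
P + 1043*37 = 108900 + 1043*37 = 108900 + 38591 = 147491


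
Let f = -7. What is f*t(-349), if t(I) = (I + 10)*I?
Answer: -828177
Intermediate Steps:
t(I) = I*(10 + I) (t(I) = (10 + I)*I = I*(10 + I))
f*t(-349) = -(-2443)*(10 - 349) = -(-2443)*(-339) = -7*118311 = -828177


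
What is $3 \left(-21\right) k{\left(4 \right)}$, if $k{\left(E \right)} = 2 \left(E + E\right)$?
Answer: $-1008$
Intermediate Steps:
$k{\left(E \right)} = 4 E$ ($k{\left(E \right)} = 2 \cdot 2 E = 4 E$)
$3 \left(-21\right) k{\left(4 \right)} = 3 \left(-21\right) 4 \cdot 4 = \left(-63\right) 16 = -1008$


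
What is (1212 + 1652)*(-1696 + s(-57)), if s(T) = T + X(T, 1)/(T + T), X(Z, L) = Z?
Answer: -5019160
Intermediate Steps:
s(T) = 1/2 + T (s(T) = T + T/(T + T) = T + T/((2*T)) = T + (1/(2*T))*T = T + 1/2 = 1/2 + T)
(1212 + 1652)*(-1696 + s(-57)) = (1212 + 1652)*(-1696 + (1/2 - 57)) = 2864*(-1696 - 113/2) = 2864*(-3505/2) = -5019160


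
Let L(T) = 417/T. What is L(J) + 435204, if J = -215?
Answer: 93568443/215 ≈ 4.3520e+5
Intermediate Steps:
L(J) + 435204 = 417/(-215) + 435204 = 417*(-1/215) + 435204 = -417/215 + 435204 = 93568443/215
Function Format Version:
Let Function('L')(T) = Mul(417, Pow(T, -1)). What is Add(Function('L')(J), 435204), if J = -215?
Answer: Rational(93568443, 215) ≈ 4.3520e+5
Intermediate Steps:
Add(Function('L')(J), 435204) = Add(Mul(417, Pow(-215, -1)), 435204) = Add(Mul(417, Rational(-1, 215)), 435204) = Add(Rational(-417, 215), 435204) = Rational(93568443, 215)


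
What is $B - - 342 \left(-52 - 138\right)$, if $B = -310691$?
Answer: $-375671$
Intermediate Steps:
$B - - 342 \left(-52 - 138\right) = -310691 - - 342 \left(-52 - 138\right) = -310691 - \left(-342\right) \left(-190\right) = -310691 - 64980 = -375671$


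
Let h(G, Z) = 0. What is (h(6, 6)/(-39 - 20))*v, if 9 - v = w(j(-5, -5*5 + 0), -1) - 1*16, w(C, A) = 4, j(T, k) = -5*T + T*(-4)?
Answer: 0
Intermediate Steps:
j(T, k) = -9*T (j(T, k) = -5*T - 4*T = -9*T)
v = 21 (v = 9 - (4 - 1*16) = 9 - (4 - 16) = 9 - 1*(-12) = 9 + 12 = 21)
(h(6, 6)/(-39 - 20))*v = (0/(-39 - 20))*21 = (0/(-59))*21 = (0*(-1/59))*21 = 0*21 = 0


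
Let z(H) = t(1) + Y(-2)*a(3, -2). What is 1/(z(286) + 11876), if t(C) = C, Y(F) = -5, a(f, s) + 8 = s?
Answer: 1/11927 ≈ 8.3843e-5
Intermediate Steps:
a(f, s) = -8 + s
z(H) = 51 (z(H) = 1 - 5*(-8 - 2) = 1 - 5*(-10) = 1 + 50 = 51)
1/(z(286) + 11876) = 1/(51 + 11876) = 1/11927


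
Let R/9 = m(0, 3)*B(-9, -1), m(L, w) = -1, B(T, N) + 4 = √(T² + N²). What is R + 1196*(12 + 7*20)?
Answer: 181828 - 9*√82 ≈ 1.8175e+5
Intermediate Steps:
B(T, N) = -4 + √(N² + T²) (B(T, N) = -4 + √(T² + N²) = -4 + √(N² + T²))
R = 36 - 9*√82 (R = 9*(-(-4 + √((-1)² + (-9)²))) = 9*(-(-4 + √(1 + 81))) = 9*(-(-4 + √82)) = 9*(4 - √82) = 36 - 9*√82 ≈ -45.498)
R + 1196*(12 + 7*20) = (36 - 9*√82) + 1196*(12 + 7*20) = (36 - 9*√82) + 1196*(12 + 140) = (36 - 9*√82) + 1196*152 = (36 - 9*√82) + 181792 = 181828 - 9*√82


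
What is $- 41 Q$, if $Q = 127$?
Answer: $-5207$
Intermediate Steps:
$- 41 Q = \left(-41\right) 127 = -5207$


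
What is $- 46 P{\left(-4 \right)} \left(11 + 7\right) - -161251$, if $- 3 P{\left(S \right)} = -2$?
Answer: $160699$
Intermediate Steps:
$P{\left(S \right)} = \frac{2}{3}$ ($P{\left(S \right)} = \left(- \frac{1}{3}\right) \left(-2\right) = \frac{2}{3}$)
$- 46 P{\left(-4 \right)} \left(11 + 7\right) - -161251 = \left(-46\right) \frac{2}{3} \left(11 + 7\right) - -161251 = \left(- \frac{92}{3}\right) 18 + 161251 = -552 + 161251 = 160699$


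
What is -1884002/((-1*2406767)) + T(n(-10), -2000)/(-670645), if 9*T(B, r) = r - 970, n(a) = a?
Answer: 252858150880/322817250943 ≈ 0.78329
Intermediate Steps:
T(B, r) = -970/9 + r/9 (T(B, r) = (r - 970)/9 = (-970 + r)/9 = -970/9 + r/9)
-1884002/((-1*2406767)) + T(n(-10), -2000)/(-670645) = -1884002/((-1*2406767)) + (-970/9 + (1/9)*(-2000))/(-670645) = -1884002/(-2406767) + (-970/9 - 2000/9)*(-1/670645) = -1884002*(-1/2406767) - 330*(-1/670645) = 1884002/2406767 + 66/134129 = 252858150880/322817250943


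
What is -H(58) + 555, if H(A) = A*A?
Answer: -2809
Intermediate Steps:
H(A) = A²
-H(58) + 555 = -1*58² + 555 = -1*3364 + 555 = -3364 + 555 = -2809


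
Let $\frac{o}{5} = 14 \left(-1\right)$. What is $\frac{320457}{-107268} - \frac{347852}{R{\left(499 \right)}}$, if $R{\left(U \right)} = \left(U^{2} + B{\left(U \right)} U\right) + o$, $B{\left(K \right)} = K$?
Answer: $- \frac{16406598605}{4451014148} \approx -3.686$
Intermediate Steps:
$o = -70$ ($o = 5 \cdot 14 \left(-1\right) = 5 \left(-14\right) = -70$)
$R{\left(U \right)} = -70 + 2 U^{2}$ ($R{\left(U \right)} = \left(U^{2} + U U\right) - 70 = \left(U^{2} + U^{2}\right) - 70 = 2 U^{2} - 70 = -70 + 2 U^{2}$)
$\frac{320457}{-107268} - \frac{347852}{R{\left(499 \right)}} = \frac{320457}{-107268} - \frac{347852}{-70 + 2 \cdot 499^{2}} = 320457 \left(- \frac{1}{107268}\right) - \frac{347852}{-70 + 2 \cdot 249001} = - \frac{106819}{35756} - \frac{347852}{-70 + 498002} = - \frac{106819}{35756} - \frac{347852}{497932} = - \frac{106819}{35756} - \frac{86963}{124483} = - \frac{16406598605}{4451014148}$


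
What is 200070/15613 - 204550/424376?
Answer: 3142741045/254837788 ≈ 12.332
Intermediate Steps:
200070/15613 - 204550/424376 = 200070*(1/15613) - 204550*1/424376 = 15390/1201 - 102275/212188 = 3142741045/254837788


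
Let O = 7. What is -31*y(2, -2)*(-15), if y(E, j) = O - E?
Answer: 2325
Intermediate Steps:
y(E, j) = 7 - E
-31*y(2, -2)*(-15) = -31*(7 - 1*2)*(-15) = -31*(7 - 2)*(-15) = -31*5*(-15) = -155*(-15) = 2325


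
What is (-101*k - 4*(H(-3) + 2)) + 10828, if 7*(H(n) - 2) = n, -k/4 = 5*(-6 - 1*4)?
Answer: -65704/7 ≈ -9386.3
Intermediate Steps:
k = 200 (k = -20*(-6 - 1*4) = -20*(-6 - 4) = -20*(-10) = -4*(-50) = 200)
H(n) = 2 + n/7
(-101*k - 4*(H(-3) + 2)) + 10828 = (-101*200 - 4*((2 + (⅐)*(-3)) + 2)) + 10828 = (-20200 - 4*((2 - 3/7) + 2)) + 10828 = (-20200 - 4*(11/7 + 2)) + 10828 = (-20200 - 4*25/7) + 10828 = (-20200 - 100/7) + 10828 = -141500/7 + 10828 = -65704/7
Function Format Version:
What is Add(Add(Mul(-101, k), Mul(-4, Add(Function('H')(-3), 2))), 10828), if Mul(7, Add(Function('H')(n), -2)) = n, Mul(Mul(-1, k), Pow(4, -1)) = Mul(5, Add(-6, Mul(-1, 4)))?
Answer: Rational(-65704, 7) ≈ -9386.3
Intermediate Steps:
k = 200 (k = Mul(-4, Mul(5, Add(-6, Mul(-1, 4)))) = Mul(-4, Mul(5, Add(-6, -4))) = Mul(-4, Mul(5, -10)) = Mul(-4, -50) = 200)
Function('H')(n) = Add(2, Mul(Rational(1, 7), n))
Add(Add(Mul(-101, k), Mul(-4, Add(Function('H')(-3), 2))), 10828) = Add(Add(Mul(-101, 200), Mul(-4, Add(Add(2, Mul(Rational(1, 7), -3)), 2))), 10828) = Add(Add(-20200, Mul(-4, Add(Add(2, Rational(-3, 7)), 2))), 10828) = Add(Add(-20200, Mul(-4, Add(Rational(11, 7), 2))), 10828) = Add(Add(-20200, Mul(-4, Rational(25, 7))), 10828) = Add(Add(-20200, Rational(-100, 7)), 10828) = Add(Rational(-141500, 7), 10828) = Rational(-65704, 7)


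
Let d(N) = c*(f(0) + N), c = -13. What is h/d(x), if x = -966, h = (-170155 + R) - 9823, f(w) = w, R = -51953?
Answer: -33133/1794 ≈ -18.469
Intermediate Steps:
h = -231931 (h = (-170155 - 51953) - 9823 = -222108 - 9823 = -231931)
d(N) = -13*N (d(N) = -13*(0 + N) = -13*N)
h/d(x) = -231931/((-13*(-966))) = -231931/12558 = -231931*1/12558 = -33133/1794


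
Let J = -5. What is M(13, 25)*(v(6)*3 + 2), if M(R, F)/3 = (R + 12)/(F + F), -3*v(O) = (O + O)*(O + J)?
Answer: -15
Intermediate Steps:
v(O) = -2*O*(-5 + O)/3 (v(O) = -(O + O)*(O - 5)/3 = -2*O*(-5 + O)/3)
M(R, F) = 3*(12 + R)/(2*F) (M(R, F) = 3*((R + 12)/(F + F)) = 3*((12 + R)/((2*F))) = 3*((12 + R)*(1/(2*F))) = 3*((12 + R)/(2*F)) = 3*(12 + R)/(2*F))
M(13, 25)*(v(6)*3 + 2) = ((3/2)*(12 + 13)/25)*(((2/3)*6*(5 - 1*6))*3 + 2) = ((3/2)*(1/25)*25)*(((2/3)*6*(5 - 6))*3 + 2) = 3*(((2/3)*6*(-1))*3 + 2)/2 = 3*(-4*3 + 2)/2 = 3*(-12 + 2)/2 = (3/2)*(-10) = -15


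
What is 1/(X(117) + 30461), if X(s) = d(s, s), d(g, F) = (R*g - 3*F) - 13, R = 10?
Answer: 1/31267 ≈ 3.1983e-5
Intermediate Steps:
d(g, F) = -13 - 3*F + 10*g (d(g, F) = (10*g - 3*F) - 13 = (-3*F + 10*g) - 13 = -13 - 3*F + 10*g)
X(s) = -13 + 7*s (X(s) = -13 - 3*s + 10*s = -13 + 7*s)
1/(X(117) + 30461) = 1/((-13 + 7*117) + 30461) = 1/((-13 + 819) + 30461) = 1/(806 + 30461) = 1/31267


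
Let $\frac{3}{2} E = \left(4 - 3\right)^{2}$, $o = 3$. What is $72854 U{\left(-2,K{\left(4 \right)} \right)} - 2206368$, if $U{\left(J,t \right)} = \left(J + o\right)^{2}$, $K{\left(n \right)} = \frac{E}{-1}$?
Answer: $-2133514$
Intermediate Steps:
$E = \frac{2}{3}$ ($E = \frac{2 \left(4 - 3\right)^{2}}{3} = \frac{2 \cdot 1^{2}}{3} = \frac{2}{3} \cdot 1 = \frac{2}{3} \approx 0.66667$)
$K{\left(n \right)} = - \frac{2}{3}$ ($K{\left(n \right)} = \frac{2}{3 \left(-1\right)} = \frac{2}{3} \left(-1\right) = - \frac{2}{3}$)
$U{\left(J,t \right)} = \left(3 + J\right)^{2}$ ($U{\left(J,t \right)} = \left(J + 3\right)^{2} = \left(3 + J\right)^{2}$)
$72854 U{\left(-2,K{\left(4 \right)} \right)} - 2206368 = 72854 \left(3 - 2\right)^{2} - 2206368 = 72854 \cdot 1^{2} - 2206368 = 72854 \cdot 1 - 2206368 = 72854 - 2206368 = -2133514$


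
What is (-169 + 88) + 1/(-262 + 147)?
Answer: -9316/115 ≈ -81.009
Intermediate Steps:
(-169 + 88) + 1/(-262 + 147) = -81 + 1/(-115) = -81 - 1/115 = -9316/115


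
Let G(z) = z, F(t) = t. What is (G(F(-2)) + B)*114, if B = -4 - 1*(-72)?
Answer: 7524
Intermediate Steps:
B = 68 (B = -4 + 72 = 68)
(G(F(-2)) + B)*114 = (-2 + 68)*114 = 66*114 = 7524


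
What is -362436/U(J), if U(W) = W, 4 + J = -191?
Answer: 120812/65 ≈ 1858.6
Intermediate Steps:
J = -195 (J = -4 - 191 = -195)
-362436/U(J) = -362436/(-195) = -362436*(-1/195) = 120812/65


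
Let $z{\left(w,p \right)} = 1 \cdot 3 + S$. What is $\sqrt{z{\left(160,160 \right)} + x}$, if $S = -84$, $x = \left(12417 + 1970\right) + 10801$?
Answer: $\sqrt{25107} \approx 158.45$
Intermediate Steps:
$x = 25188$ ($x = 14387 + 10801 = 25188$)
$z{\left(w,p \right)} = -81$ ($z{\left(w,p \right)} = 1 \cdot 3 - 84 = 3 - 84 = -81$)
$\sqrt{z{\left(160,160 \right)} + x} = \sqrt{-81 + 25188} = \sqrt{25107}$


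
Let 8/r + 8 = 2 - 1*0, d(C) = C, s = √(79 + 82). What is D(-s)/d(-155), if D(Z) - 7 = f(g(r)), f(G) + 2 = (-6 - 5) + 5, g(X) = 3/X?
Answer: 1/155 ≈ 0.0064516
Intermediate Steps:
s = √161 ≈ 12.689
r = -4/3 (r = 8/(-8 + (2 - 1*0)) = 8/(-8 + (2 + 0)) = 8/(-8 + 2) = 8/(-6) = 8*(-⅙) = -4/3 ≈ -1.3333)
f(G) = -8 (f(G) = -2 + ((-6 - 5) + 5) = -2 + (-11 + 5) = -2 - 6 = -8)
D(Z) = -1 (D(Z) = 7 - 8 = -1)
D(-s)/d(-155) = -1/(-155) = -1*(-1/155) = 1/155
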